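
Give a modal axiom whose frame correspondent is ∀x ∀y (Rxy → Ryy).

□(□s → s)

A defining formula is □(□s → s) (the T□ axiom).
Suppose □(□s→s) is valid. Take Rxy and set V(s)={w : Ryw}. Then at y, □s holds; since □(□s→s) at x, □s→s at y, so s at y, i.e. Ryy.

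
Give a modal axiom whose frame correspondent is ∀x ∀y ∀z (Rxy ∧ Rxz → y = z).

The condition is partial functionality. The CD schema ◇s → □s defines it.
Suppose ◇s→□s is valid. Take Rxy, Rxz and set V(s)={y}. Then ◇s at x, so □s at x, so s at z, i.e. z=y.

◇s → □s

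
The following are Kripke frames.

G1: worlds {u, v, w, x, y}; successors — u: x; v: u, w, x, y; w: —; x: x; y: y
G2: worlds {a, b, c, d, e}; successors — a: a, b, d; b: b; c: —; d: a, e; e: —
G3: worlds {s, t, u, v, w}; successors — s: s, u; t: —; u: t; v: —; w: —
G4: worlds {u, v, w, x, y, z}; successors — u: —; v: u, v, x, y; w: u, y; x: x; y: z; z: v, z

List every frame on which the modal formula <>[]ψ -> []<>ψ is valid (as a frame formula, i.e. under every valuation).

none

The schema corresponds to convergence: forall x forall y forall z (Rxy & Rxz -> exists w (Ryw & Rzw)).
G1: fails — Rvw and Rvw but w and w have no common successor.
G2: fails — Rab and Rad but b and d have no common successor.
G3: fails — Rsu and Rss but u and s have no common successor.
G4: fails — Rvv and Rvu but v and u have no common successor.
Valid on no frame.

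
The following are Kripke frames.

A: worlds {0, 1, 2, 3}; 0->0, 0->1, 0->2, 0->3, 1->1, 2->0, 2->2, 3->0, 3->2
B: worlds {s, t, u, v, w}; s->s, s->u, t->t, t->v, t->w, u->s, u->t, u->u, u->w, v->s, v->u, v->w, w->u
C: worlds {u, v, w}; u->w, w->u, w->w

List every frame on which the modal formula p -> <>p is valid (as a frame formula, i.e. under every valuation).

The schema corresponds to reflexivity: forall x Rxx.
A: fails — world 3 does not see itself.
B: fails — world v does not see itself.
C: fails — world u does not see itself.
Valid on no frame.

none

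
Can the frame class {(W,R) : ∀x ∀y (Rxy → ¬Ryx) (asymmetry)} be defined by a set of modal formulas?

Any modally definable frame class is closed under surjective bounded morphisms.
The 4-cycle (worlds a,b,c,d with a→b→c→d→a) is asymmetric. Mapping every world to a single reflexive point • is a surjective bounded morphism, and the reflexive point is not asymmetric (R•• but asymmetry requires ¬R••).
So the class is not modally definable.

Not modally definable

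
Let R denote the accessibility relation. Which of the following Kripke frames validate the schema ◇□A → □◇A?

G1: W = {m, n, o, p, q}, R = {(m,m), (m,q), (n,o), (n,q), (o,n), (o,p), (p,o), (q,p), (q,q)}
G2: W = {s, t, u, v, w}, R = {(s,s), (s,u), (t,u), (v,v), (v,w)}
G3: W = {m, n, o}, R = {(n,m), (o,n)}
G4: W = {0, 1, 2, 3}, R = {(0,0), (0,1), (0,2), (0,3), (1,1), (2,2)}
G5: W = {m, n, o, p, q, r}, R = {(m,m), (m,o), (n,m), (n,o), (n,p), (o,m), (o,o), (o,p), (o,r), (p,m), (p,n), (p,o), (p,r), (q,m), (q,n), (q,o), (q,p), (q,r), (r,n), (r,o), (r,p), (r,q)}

G5

The schema corresponds to convergence: ∀x ∀y ∀z (Rxy ∧ Rxz → ∃w (Ryw ∧ Rzw)).
G1: fails — Rqq and Rqp but q and p have no common successor.
G2: fails — Rsu and Rsu but u and u have no common successor.
G3: fails — Rnm and Rnm but m and m have no common successor.
G4: fails — R00 and R03 but 0 and 3 have no common successor.
G5: satisfies the condition.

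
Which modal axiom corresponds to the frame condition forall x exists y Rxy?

This is seriality; the standard corresponding axiom is D: □r → ◇r.
Suppose □r→◇r is valid. At any x set V(r)=W. Then □r at x, so ◇r at x, so x has a successor.

□r → ◇r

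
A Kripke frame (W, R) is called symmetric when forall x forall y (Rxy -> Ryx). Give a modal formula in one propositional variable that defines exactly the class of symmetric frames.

ψ → □◇ψ

The condition is symmetry. The B schema ψ → □◇ψ defines it.
Suppose ψ→□◇ψ is valid. Take Rxy and set V(ψ)={x}. Then ψ at x, so □◇ψ at x, so ◇ψ at y, so some z with Ryz has ψ; z=x, i.e. Ryx.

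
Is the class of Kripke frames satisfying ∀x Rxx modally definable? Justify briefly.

Yes, by □p → p

This is a Sahlqvist condition; the T axiom □p → p defines it.
Suppose □p→p is valid. At any x set V(p)={w : Rxw}. Then □p holds at x, so p holds at x, i.e. Rxx.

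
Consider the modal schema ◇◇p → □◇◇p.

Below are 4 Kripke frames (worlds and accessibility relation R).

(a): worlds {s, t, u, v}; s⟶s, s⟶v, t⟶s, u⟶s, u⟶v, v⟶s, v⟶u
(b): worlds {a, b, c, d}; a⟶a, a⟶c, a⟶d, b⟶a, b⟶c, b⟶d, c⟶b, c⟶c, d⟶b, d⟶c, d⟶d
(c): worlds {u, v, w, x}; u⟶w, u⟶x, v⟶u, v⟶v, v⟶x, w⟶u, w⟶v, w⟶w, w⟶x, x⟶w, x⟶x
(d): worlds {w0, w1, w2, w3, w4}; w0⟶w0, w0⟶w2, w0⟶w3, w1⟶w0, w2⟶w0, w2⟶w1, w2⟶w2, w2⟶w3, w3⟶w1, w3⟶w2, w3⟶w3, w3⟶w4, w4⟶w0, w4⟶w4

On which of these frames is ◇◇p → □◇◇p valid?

The schema corresponds to a generalized confluence (Geach) condition: ∀x ∀y ∀z ((xR²y ∧ xRz) → ∃w (y = w ∧ zR²w)).
(a): fails — sR²u, sRv but no w with u=w and vR²w.
(b): condition met.
(c): condition met.
(d): fails — w2R²w1, w2Rw1 but no w with w1=w and w1R²w.
Valid on: (b), (c).

(b), (c)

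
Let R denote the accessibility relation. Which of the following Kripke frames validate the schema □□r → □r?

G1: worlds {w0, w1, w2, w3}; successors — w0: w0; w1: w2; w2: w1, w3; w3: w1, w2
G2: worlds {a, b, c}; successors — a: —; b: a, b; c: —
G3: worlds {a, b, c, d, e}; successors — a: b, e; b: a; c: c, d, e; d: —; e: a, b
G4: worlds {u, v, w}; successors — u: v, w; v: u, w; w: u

G2

Frame correspondent (Sahlqvist): ∀x ∀y (Rxy → ∃z (Rxz ∧ Rzy)) — i.e. density.
G1: fails — Rw1w2 but no z with Rw1z and Rzw2.
G2: condition met.
G3: fails — Rae but no z with Raz and Rze.
G4: fails — Ruv but no z with Ruz and Rzv.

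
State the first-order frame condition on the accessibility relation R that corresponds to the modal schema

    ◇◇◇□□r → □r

∀x ∀y ∀z ((xR³y ∧ xRz) → ∃w (yR²w ∧ z = w))

This is a Sahlqvist (Geach-type) schema ◇^3□^2r → □^1◇^0r.
Minimal-valuation argument: fix x; take any y with xR^3y and any z with xR^1z. Set V(r) to the set of worlds R-reachable from y in exactly 2 steps. Then □^2r holds at y, so the antecedent holds at x; validity forces ◇^0r at z, giving a w with zR^0w and yR^2w.
First-order correspondent: ∀x ∀y ∀z ((xR³y ∧ xRz) → ∃w (yR²w ∧ z = w)).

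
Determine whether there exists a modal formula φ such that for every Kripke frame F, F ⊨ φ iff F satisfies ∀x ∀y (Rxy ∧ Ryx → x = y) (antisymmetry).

Not modally definable

Any modally definable frame class is closed under surjective bounded morphisms.
The 4-cycle (worlds 0,1,2,3 with 0→1→2→3→0) is antisymmetric. Sending even-indexed worlds to a and odd-indexed worlds to b is a surjective bounded morphism onto the two-world frame with a↔b, which is not antisymmetric.
So no modal formula (or set of formulas) defines exactly the antisymmetric frames.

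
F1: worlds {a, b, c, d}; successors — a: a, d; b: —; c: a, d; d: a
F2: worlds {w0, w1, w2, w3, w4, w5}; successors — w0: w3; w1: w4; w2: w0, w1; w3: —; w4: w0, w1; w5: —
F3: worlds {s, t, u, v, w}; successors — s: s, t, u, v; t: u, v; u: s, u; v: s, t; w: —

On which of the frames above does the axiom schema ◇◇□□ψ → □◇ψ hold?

Frame correspondent (Sahlqvist): ∀x ∀y ∀z ((xR²y ∧ xRz) → ∃w (yR²w ∧ zRw)) — i.e. a generalized confluence (Geach) condition.
F1: satisfies the condition.
F2: fails — w1R²w0, w1Rw4 but no w with w0R²w and w4Rw.
F3: satisfies the condition.

F1, F3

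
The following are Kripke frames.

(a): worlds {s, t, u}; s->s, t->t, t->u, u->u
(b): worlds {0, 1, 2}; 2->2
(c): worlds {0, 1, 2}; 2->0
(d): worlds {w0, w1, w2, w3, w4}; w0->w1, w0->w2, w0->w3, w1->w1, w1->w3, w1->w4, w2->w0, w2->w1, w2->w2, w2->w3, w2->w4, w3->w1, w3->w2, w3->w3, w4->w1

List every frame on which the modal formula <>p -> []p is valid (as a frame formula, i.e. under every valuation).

(b), (c)

Frame correspondent (Sahlqvist): forall x forall y forall z (Rxy & Rxz -> y = z) — i.e. partial functionality.
(a): fails — t sees both t and u.
(b): condition met.
(c): condition met.
(d): fails — w0 sees both w1 and w2.
Valid on: (b), (c).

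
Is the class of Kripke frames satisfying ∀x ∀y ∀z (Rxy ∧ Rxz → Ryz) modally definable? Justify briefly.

Yes, by ◇p → □◇p

The condition is the Euclidean property. A defining modal formula is ◇p → □◇p.
Suppose ◇p→□◇p is valid. Take Rxy, Rxz and set V(p)={y}. Then ◇p at x, so □◇p at x, so ◇p at z, so some w with Rzw has p; w=y, i.e. Rzy. By symmetry of the argument, Ryz.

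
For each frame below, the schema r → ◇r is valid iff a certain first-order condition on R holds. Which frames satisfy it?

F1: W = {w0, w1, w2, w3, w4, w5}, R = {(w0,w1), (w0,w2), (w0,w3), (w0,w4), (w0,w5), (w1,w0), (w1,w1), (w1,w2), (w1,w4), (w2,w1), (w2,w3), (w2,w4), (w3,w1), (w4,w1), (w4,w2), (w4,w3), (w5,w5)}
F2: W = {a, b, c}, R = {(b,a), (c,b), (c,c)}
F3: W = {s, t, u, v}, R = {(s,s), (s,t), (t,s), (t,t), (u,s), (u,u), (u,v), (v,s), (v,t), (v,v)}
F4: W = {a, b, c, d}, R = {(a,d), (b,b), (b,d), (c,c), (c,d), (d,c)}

This is the axiom for reflexivity; its first-order frame correspondent is ∀x Rxx.
F1: fails — world w0 does not see itself.
F2: fails — world a does not see itself.
F3: holds.
F4: fails — world a does not see itself.
Valid on: F3.

F3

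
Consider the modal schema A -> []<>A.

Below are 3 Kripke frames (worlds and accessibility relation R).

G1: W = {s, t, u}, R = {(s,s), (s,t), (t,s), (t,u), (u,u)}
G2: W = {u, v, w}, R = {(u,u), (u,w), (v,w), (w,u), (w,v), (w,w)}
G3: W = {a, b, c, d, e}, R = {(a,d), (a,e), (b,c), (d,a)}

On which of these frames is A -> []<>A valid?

Frame correspondent (Sahlqvist): forall x forall y (Rxy -> Ryx) — i.e. symmetry.
G1: fails — Rtu but not Rut.
G2: condition met.
G3: fails — Rae but not Rea.
Valid on: G2.

G2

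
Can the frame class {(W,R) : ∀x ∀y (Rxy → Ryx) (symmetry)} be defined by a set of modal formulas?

This is a Sahlqvist condition; the B axiom p → □◇p defines it.
Suppose p→□◇p is valid. Take Rxy and set V(p)={x}. Then p at x, so □◇p at x, so ◇p at y, so some z with Ryz has p; z=x, i.e. Ryx.

Yes — defined by p → □◇p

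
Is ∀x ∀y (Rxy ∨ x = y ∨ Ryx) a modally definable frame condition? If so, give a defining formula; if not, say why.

Not modally definable

If a class were modally definable it would be closed under disjoint unions (Goldblatt–Thomason).
Take 2 disjoint single-world reflexive frames: each is trivially connected, but their disjoint union has 2 worlds with no edge between distinct components, so it is not connected.
So the class is not modally definable.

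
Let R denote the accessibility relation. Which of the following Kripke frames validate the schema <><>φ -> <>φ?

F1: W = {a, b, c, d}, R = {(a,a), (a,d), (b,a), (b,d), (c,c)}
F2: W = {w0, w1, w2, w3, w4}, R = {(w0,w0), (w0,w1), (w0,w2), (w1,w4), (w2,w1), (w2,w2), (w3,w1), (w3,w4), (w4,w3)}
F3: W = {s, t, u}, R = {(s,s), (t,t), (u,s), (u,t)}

F1, F3

Frame correspondent (Sahlqvist): forall x forall y forall z (Rxy & Ryz -> Rxz) — i.e. transitivity.
F1: holds.
F2: fails — Rw0w1 and Rw1w4 but not Rw0w4.
F3: holds.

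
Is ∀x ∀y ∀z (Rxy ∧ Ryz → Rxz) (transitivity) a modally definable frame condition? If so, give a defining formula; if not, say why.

Yes, by □p → □□p

Yes: it is transitivity, defined by the 4 schema □p → □□p.
Suppose □p→□□p is valid. Take Rxy, Ryz and set V(p)={w : Rxw}. Then □p at x, so □□p at x, so □p at y, so p at z, i.e. Rxz.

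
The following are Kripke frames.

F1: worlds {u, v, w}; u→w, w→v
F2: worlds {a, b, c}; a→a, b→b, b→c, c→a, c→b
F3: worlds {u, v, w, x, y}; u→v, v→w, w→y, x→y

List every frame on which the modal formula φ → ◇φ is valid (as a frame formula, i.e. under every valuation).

none

Frame correspondent (Sahlqvist): ∀x Rxx — i.e. reflexivity.
F1: fails — world u does not see itself.
F2: fails — world c does not see itself.
F3: fails — world u does not see itself.
Valid on no frame.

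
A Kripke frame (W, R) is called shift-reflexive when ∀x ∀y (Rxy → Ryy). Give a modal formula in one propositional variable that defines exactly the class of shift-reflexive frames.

□(□s → s)

A defining formula is □(□s → s) (the T□ axiom).
Suppose □(□s→s) is valid. Take Rxy and set V(s)={w : Ryw}. Then at y, □s holds; since □(□s→s) at x, □s→s at y, so s at y, i.e. Ryy.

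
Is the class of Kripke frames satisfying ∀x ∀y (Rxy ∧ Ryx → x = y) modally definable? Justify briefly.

Not definable by any modal formula

If a class were modally definable it would be closed under surjective bounded morphisms (Goldblatt–Thomason).
The 6-cycle (worlds s,t,u,v,w,x with s→t→u→v→w→x→s) is antisymmetric. Sending even-indexed worlds to a and odd-indexed worlds to b is a surjective bounded morphism onto the two-world frame with a↔b, which is not antisymmetric.
Hence antisymmetry is not modally definable.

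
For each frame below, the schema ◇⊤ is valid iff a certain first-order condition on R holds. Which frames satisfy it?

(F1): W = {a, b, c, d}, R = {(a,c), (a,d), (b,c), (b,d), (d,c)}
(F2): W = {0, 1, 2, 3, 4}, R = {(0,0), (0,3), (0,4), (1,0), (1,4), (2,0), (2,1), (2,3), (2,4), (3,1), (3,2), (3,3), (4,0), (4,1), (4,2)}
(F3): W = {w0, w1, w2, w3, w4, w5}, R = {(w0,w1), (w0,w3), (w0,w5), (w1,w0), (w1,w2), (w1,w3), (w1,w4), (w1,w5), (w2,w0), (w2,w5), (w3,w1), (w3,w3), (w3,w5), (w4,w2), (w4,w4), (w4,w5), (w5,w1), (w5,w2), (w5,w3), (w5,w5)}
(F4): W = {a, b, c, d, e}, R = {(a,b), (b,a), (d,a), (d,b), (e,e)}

(F2), (F3)

Frame correspondent (Sahlqvist): ∀x ∃y Rxy — i.e. seriality.
(F1): fails — world c has no successor.
(F2): ✓.
(F3): ✓.
(F4): fails — world c has no successor.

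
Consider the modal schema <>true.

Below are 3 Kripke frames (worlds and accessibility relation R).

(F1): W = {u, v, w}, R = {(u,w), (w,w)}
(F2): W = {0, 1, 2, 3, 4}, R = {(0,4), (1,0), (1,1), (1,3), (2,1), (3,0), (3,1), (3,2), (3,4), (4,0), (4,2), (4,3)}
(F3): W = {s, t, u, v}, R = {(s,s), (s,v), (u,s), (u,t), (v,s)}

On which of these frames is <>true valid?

The schema corresponds to seriality: forall x exists y Rxy.
(F1): fails — world v has no successor.
(F2): satisfies the condition.
(F3): fails — world t has no successor.

(F2)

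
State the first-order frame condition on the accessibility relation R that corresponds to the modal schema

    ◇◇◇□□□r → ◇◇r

∀x ∀y (xR³y → ∃w (yR³w ∧ xR²w))

This is a Sahlqvist (Geach-type) schema ◇^3□^3r → □^0◇^2r.
First-order correspondent: ∀x ∀y (xR³y → ∃w (yR³w ∧ xR²w)).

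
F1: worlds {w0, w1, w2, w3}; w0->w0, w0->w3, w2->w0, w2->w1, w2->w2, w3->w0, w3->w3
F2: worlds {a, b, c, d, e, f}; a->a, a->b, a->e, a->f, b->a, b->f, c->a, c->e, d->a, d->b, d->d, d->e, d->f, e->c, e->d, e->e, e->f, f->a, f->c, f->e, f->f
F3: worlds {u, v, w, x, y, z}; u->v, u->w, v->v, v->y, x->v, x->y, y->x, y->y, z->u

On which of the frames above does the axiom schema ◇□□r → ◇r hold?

F2

This is the axiom for a generalized confluence (Geach) condition; its first-order frame correspondent is ∀x ∀y (xRy → ∃w (yR²w ∧ xRw)).
F1: fails — w2Rw1 but no w with w1R²w and w2Rw.
F2: holds.
F3: fails — uRw but no t with wR²t and uRt.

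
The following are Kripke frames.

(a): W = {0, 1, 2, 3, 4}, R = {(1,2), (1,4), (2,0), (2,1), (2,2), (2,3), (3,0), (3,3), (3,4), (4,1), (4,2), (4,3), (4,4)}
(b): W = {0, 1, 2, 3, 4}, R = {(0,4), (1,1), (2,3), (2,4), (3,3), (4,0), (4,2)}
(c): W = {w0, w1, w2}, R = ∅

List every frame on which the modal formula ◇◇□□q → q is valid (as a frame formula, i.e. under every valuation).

This is the axiom for a generalized confluence (Geach) condition; its first-order frame correspondent is ∀x ∀y (xR²y → ∃w (yR²w ∧ x = w)).
(a): fails — 1R²0 but no w with 0R²w and 1=w.
(b): fails — 2R²3 but no w with 3R²w and 2=w.
(c): ✓.

(c)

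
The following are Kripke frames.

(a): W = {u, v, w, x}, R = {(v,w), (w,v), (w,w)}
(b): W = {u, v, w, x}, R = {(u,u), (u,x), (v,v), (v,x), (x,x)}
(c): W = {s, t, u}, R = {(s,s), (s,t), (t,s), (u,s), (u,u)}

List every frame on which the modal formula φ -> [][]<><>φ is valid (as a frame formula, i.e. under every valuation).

(a)

This is the axiom for a generalized confluence (Geach) condition; its first-order frame correspondent is forall x forall z (x R^2 z -> exists w (x = w & z R^2 w)).
(a): satisfies the condition.
(b): fails — uR²x but no t with u=t and xR²t.
(c): fails — uR²s but no w with u=w and sR²w.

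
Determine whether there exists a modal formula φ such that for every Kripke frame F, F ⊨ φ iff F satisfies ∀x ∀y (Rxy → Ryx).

The condition is symmetry. A defining modal formula is q → □◇q.
Suppose q→□◇q is valid. Take Rxy and set V(q)={x}. Then q at x, so □◇q at x, so ◇q at y, so some z with Ryz has q; z=x, i.e. Ryx.

Yes, by q → □◇q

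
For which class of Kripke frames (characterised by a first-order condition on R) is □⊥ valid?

emptiness of R

□⊥ is valid iff no world has any successor (otherwise □⊥ fails at any world with one).
Conversely, on a frame with emptiness of R the schema holds at every world under every valuation.
So the correspondent is emptiness of R.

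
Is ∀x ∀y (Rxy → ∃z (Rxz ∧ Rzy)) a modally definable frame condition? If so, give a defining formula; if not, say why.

Yes: it is density, defined by the C4 schema □□r → □r.

Yes — defined by □□r → □r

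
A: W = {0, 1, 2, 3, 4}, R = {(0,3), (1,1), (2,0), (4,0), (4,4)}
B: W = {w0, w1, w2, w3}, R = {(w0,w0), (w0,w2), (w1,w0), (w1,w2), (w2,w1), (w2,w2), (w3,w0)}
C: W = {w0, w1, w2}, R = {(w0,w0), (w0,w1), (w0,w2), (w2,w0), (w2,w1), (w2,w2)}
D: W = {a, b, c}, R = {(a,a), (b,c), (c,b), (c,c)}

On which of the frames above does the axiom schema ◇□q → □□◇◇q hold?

Frame correspondent (Sahlqvist): ∀x ∀y ∀z ((xRy ∧ xR²z) → ∃w (yRw ∧ zR²w)) — i.e. a generalized confluence (Geach) condition.
A: fails — 2R0, 2R²3 but no w with 0Rw and 3R²w.
B: ✓.
C: fails — w0Rw0, w0R²w1 but no w with w0Rw and w1R²w.
D: ✓.

B, D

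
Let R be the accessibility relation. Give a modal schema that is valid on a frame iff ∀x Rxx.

□ψ → ψ

This is reflexivity; the standard corresponding axiom is T: □ψ → ψ.
Suppose □ψ→ψ is valid. At any x set V(ψ)={w : Rxw}. Then □ψ holds at x, so ψ holds at x, i.e. Rxx.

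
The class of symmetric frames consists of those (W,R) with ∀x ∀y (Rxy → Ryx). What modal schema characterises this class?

The condition is symmetry. The B schema q → □◇q defines it.
Suppose q→□◇q is valid. Take Rxy and set V(q)={x}. Then q at x, so □◇q at x, so ◇q at y, so some z with Ryz has q; z=x, i.e. Ryx.

q → □◇q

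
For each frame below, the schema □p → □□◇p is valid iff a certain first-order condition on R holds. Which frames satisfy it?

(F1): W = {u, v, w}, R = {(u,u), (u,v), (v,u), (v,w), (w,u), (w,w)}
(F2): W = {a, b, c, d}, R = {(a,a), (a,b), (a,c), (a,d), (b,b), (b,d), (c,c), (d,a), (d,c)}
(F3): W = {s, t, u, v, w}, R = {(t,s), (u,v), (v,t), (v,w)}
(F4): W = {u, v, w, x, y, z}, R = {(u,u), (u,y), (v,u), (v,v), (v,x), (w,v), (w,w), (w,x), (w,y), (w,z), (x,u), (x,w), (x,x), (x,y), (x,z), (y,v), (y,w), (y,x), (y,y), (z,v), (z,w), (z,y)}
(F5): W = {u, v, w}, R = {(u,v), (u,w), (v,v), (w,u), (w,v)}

(F1), (F4), (F5)

Frame correspondent (Sahlqvist): ∀x ∀z (xR²z → ∃w (xRw ∧ zRw)) — i.e. a generalized confluence (Geach) condition.
(F1): ✓.
(F2): fails — bR²c but no w with bRw and cRw.
(F3): fails — uR²t but no w* with uRw* and tRw*.
(F4): ✓.
(F5): ✓.
Valid on: (F1), (F4), (F5).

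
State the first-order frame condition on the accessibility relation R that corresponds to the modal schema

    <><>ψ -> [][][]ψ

forall x forall y forall z ((x R^2 y & x R^3 z) -> exists w (y = w & z = w))

This is a Sahlqvist (Geach-type) schema ◇^2□^0ψ → □^3◇^0ψ.
Minimal-valuation argument: fix x; take any y with xR^2y and any z with xR^3z. Set V(ψ) to the set of worlds R-reachable from y in exactly 0 steps. Then □^0ψ holds at y, so the antecedent holds at x; validity forces ◇^0ψ at z, giving a w with zR^0w and yR^0w.
First-order correspondent: forall x forall y forall z ((x R^2 y & x R^3 z) -> exists w (y = w & z = w)).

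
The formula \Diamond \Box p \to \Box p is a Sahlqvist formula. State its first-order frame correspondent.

the Euclidean property: \forall x \forall y \forall z (Rxy \wedge Rxz \to Ryz)

This schema is equivalent to the 5 axiom ◇p → □◇p.
It corresponds to the Euclidean property: \forall x \forall y \forall z (Rxy \wedge Rxz \to Ryz).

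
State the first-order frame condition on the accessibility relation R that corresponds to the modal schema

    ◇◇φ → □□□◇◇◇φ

∀x ∀y ∀z ((xR²y ∧ xR³z) → ∃w (y = w ∧ zR³w))

This is a Sahlqvist (Geach-type) schema ◇^2□^0φ → □^3◇^3φ.
Minimal-valuation argument: fix x; take any y with xR^2y and any z with xR^3z. Set V(φ) to the set of worlds R-reachable from y in exactly 0 steps. Then □^0φ holds at y, so the antecedent holds at x; validity forces ◇^3φ at z, giving a w with zR^3w and yR^0w.
First-order correspondent: ∀x ∀y ∀z ((xR²y ∧ xR³z) → ∃w (y = w ∧ zR³w)).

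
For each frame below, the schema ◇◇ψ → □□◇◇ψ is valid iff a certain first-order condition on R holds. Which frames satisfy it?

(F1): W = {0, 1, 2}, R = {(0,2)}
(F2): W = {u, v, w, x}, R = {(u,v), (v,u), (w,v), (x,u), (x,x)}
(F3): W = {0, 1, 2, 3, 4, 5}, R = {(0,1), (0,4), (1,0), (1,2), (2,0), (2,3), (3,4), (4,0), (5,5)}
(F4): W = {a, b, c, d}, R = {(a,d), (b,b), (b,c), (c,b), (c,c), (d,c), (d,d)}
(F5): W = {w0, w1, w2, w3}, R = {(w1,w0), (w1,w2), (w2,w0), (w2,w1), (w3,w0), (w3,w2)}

The schema corresponds to a generalized confluence (Geach) condition: ∀x ∀y ∀z ((xR²y ∧ xR²z) → ∃w (y = w ∧ zR²w)).
(F1): holds.
(F2): fails — xR²u, xR²v but no t with u=t and vR²t.
(F3): fails — 0R²0, 0R²2 but no w with 0=w and 2R²w.
(F4): fails — aR²d, aR²c but no w with d=w and cR²w.
(F5): fails — w1R²w0, w1R²w0 but no w with w0=w and w0R²w.
Valid on: (F1).

(F1)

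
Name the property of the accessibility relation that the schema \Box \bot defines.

emptiness of R

This schema is the Ver axiom.
It corresponds to emptiness of R: \forall x \forall y \neg Rxy.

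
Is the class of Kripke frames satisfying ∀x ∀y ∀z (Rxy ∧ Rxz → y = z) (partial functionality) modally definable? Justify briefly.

The condition is partial functionality. A defining modal formula is ◇p → □p.

Definable; ◇p → □p defines it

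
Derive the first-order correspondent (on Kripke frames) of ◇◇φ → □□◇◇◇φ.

This is a Sahlqvist (Geach-type) schema ◇^2□^0φ → □^2◇^3φ.
First-order correspondent: ∀x ∀y ∀z ((xR²y ∧ xR²z) → ∃w (y = w ∧ zR³w)).

∀x ∀y ∀z ((xR²y ∧ xR²z) → ∃w (y = w ∧ zR³w))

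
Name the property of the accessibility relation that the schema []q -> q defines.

Suppose □q→q is valid. At any x set V(q)={w : Rxw}. Then □q holds at x, so q holds at x, i.e. Rxx.

Reflexivity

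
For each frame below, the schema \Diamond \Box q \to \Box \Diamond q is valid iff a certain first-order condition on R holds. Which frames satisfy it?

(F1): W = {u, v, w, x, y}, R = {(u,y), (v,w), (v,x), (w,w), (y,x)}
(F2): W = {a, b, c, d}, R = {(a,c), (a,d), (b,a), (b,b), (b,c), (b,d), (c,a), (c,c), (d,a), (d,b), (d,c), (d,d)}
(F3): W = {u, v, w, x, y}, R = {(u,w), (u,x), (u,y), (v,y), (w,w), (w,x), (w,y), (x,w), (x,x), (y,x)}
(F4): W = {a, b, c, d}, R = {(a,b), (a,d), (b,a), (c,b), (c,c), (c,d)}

The schema corresponds to convergence: \forall x \forall y \forall z (Rxy \wedge Rxz \to \exists w (Ryw \wedge Rzw)).
(F1): fails — Rvw and Rvx but w and x have no common successor.
(F2): satisfies the condition.
(F3): satisfies the condition.
(F4): fails — Rab and Rad but b and d have no common successor.
Valid on: (F2), (F3).

(F2), (F3)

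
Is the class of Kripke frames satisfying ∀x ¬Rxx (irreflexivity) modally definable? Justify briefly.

If a class were modally definable it would be closed under surjective bounded morphisms (Goldblatt–Thomason).
The 4-cycle (worlds s,t,u,v with s→t→u→v→s) is irreflexive, and the map sending every world to a single reflexive point • is a surjective bounded morphism (forth: every edge maps to (•,•); back: every world has a successor). So any modal formula valid on the 4-cycle is also valid on the reflexive point, which is not irreflexive.
So no modal formula (or set of formulas) defines exactly the irreflexive frames.

Not definable by any modal formula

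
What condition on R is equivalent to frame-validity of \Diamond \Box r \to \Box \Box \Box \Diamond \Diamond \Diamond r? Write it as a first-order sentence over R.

This is a Sahlqvist (Geach-type) schema ◇^1□^1r → □^3◇^3r.
First-order correspondent: \forall x \forall y \forall z ((xRy \wedge x R^3 z) \to \exists w (yRw \wedge z R^3 w)).

\forall x \forall y \forall z ((xRy \wedge x R^3 z) \to \exists w (yRw \wedge z R^3 w))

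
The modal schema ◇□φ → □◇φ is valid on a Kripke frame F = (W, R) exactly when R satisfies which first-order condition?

convergence

Suppose ◇□φ→□◇φ is valid. Take Rxy, Rxz and set V(φ)={w : Ryw}. Then □φ at y so ◇□φ at x, so □◇φ at x, so ◇φ at z, giving w with Rzw and Ryw.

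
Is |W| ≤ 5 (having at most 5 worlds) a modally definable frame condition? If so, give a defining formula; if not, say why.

Not definable by any modal formula

If a class were modally definable it would be closed under disjoint unions (Goldblatt–Thomason).
Any modal formula valid on each of 6 disjoint one-world frames is valid on their disjoint union (validity is preserved under disjoint unions). Each one-world frame has |W|=1≤5, but the union has |W|=6.
Hence having at most 5 worlds is not modally definable.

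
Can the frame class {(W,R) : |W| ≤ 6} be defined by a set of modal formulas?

Not modally definable

Any modally definable frame class is closed under disjoint unions.
Any modal formula valid on each of 7 disjoint one-world frames is valid on their disjoint union (validity is preserved under disjoint unions). Each one-world frame has |W|=1≤6, but the union has |W|=7.
So the class is not modally definable.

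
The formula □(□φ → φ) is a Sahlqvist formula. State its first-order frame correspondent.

Suppose □(□φ→φ) is valid. Take Rxy and set V(φ)={w : Ryw}. Then at y, □φ holds; since □(□φ→φ) at x, □φ→φ at y, so φ at y, i.e. Ryy.

shift-reflexivity: ∀x ∀y (Rxy → Ryy)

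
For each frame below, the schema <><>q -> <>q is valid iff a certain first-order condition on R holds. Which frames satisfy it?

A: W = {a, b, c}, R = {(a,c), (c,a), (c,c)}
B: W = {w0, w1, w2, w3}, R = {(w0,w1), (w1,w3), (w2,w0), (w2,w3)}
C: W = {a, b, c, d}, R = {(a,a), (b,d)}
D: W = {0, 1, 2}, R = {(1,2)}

C, D

The schema corresponds to transitivity: forall x forall y forall z (Rxy & Ryz -> Rxz).
A: fails — Rac and Rca but not Raa.
B: fails — Rw0w1 and Rw1w3 but not Rw0w3.
C: holds.
D: holds.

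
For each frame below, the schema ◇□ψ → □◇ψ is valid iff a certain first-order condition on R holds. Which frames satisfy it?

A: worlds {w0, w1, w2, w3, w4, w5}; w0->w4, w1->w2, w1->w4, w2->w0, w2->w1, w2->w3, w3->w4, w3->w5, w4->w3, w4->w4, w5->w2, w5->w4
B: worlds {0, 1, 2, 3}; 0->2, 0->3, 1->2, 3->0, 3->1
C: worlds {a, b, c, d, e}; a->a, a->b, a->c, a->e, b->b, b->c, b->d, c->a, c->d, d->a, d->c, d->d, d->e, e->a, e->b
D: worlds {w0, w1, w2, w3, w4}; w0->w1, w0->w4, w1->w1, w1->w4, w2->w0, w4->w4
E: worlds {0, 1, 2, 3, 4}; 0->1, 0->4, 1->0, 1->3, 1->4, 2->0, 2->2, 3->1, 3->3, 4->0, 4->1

A, C, D

The schema corresponds to convergence: ∀x ∀y ∀z (Rxy ∧ Rxz → ∃w (Ryw ∧ Rzw)).
A: holds.
B: fails — R02 and R02 but 2 and 2 have no common successor.
C: holds.
D: holds.
E: fails — R20 and R22 but 0 and 2 have no common successor.
Valid on: A, C, D.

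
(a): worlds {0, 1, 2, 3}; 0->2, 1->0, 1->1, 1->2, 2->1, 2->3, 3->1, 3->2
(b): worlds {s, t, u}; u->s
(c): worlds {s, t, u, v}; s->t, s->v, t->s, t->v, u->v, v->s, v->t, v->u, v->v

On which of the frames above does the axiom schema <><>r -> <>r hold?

(b)

Frame correspondent (Sahlqvist): forall x forall y forall z (Rxy & Ryz -> Rxz) — i.e. transitivity.
(a): fails — R32 and R23 but not R33.
(b): ✓.
(c): fails — Ruv and Rvt but not Rut.
Valid on: (b).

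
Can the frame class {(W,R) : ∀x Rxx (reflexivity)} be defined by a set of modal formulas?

This is a Sahlqvist condition; the T axiom □p → p defines it.
Suppose □p→p is valid. At any x set V(p)={w : Rxw}. Then □p holds at x, so p holds at x, i.e. Rxx.

Yes, by □p → p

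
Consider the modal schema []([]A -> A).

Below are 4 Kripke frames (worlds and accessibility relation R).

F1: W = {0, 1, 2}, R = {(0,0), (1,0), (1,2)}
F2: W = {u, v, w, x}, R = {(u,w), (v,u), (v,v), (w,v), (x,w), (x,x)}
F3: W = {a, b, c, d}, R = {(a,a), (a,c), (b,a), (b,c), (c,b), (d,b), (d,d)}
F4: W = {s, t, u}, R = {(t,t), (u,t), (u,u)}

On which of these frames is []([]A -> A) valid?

F4

The schema corresponds to shift-reflexivity: forall x forall y (Rxy -> Ryy).
F1: fails — R12 but not R22.
F2: fails — Rxw but not Rww.
F3: fails — Rbc but not Rcc.
F4: satisfies the condition.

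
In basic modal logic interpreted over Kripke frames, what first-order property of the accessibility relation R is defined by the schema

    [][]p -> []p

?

Suppose □□p→□p is valid. Take Rxy and set V(p)={w : xR²w}. Then □□p at x, so □p at x, so p at y, i.e. ∃z(Rxz∧Rzy).

Density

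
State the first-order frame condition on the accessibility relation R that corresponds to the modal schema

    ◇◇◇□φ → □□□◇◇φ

This is a Sahlqvist (Geach-type) schema ◇^3□^1φ → □^3◇^2φ.
First-order correspondent: ∀x ∀y ∀z ((xR³y ∧ xR³z) → ∃w (yRw ∧ zR²w)).

∀x ∀y ∀z ((xR³y ∧ xR³z) → ∃w (yRw ∧ zR²w))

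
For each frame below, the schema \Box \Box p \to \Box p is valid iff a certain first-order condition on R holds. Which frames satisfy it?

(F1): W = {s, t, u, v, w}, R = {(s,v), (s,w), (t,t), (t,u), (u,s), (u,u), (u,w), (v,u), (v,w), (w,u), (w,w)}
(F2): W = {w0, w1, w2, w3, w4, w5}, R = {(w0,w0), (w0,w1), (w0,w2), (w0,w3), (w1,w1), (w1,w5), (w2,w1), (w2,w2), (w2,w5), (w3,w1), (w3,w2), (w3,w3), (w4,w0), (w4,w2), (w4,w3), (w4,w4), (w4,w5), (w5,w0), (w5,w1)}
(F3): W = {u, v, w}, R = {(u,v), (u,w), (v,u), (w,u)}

(F2)

The schema corresponds to density: \forall x \forall y (Rxy \to \exists z (Rxz \wedge Rzy)).
(F1): fails — Rsv but no z with Rsz and Rzv.
(F2): ✓.
(F3): fails — Ruv but no z with Ruz and Rzv.
Valid on: (F2).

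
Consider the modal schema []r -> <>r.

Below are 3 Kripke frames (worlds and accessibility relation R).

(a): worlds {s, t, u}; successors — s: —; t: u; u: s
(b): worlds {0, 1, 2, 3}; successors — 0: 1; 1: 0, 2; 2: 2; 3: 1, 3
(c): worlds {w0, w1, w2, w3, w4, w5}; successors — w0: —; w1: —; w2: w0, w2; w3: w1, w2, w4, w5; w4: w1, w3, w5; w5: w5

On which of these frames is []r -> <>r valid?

(b)

This is the axiom for seriality; its first-order frame correspondent is forall x exists y Rxy.
(a): fails — world s has no successor.
(b): ✓.
(c): fails — world w0 has no successor.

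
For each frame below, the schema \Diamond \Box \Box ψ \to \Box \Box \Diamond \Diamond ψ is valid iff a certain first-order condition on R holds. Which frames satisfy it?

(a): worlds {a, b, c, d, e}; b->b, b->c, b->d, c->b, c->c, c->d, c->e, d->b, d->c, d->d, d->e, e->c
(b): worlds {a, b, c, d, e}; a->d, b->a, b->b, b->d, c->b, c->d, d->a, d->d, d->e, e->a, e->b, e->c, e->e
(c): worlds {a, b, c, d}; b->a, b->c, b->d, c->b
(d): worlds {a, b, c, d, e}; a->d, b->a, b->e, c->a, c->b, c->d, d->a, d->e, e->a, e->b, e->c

(a), (b), (d)

The schema corresponds to a generalized confluence (Geach) condition: \forall x \forall y \forall z ((xRy \wedge x R^2 z) \to \exists w (y R^2 w \wedge z R^2 w)).
(a): holds.
(b): holds.
(c): fails — bRa, bR²b but no w with aR²w and bR²w.
(d): holds.
Valid on: (a), (b), (d).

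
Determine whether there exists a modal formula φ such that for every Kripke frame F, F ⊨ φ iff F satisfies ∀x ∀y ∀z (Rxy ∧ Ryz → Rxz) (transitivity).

The condition is transitivity. A defining modal formula is □q → □□q.
Suppose □q→□□q is valid. Take Rxy, Ryz and set V(q)={w : Rxw}. Then □q at x, so □□q at x, so □q at y, so q at z, i.e. Rxz.

Yes — defined by □q → □□q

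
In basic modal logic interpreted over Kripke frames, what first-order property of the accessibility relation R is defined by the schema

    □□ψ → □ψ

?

density: ∀x ∀y (Rxy → ∃z (Rxz ∧ Rzy))

This schema is the C4 axiom.
Its frame correspondent is density — ∀x ∀y (Rxy → ∃z (Rxz ∧ Rzy)).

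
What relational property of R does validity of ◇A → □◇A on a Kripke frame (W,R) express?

the Euclidean property: ∀x ∀y ∀z (Rxy ∧ Rxz → Ryz)

Suppose ◇A→□◇A is valid. Take Rxy, Rxz and set V(A)={y}. Then ◇A at x, so □◇A at x, so ◇A at z, so some w with Rzw has A; w=y, i.e. Rzy. By symmetry of the argument, Ryz.
Conversely, on a frame with the Euclidean property the schema holds at every world under every valuation.
Frame condition: ∀x ∀y ∀z (Rxy ∧ Rxz → Ryz).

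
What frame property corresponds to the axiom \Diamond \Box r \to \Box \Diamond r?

Convergence

This schema is the .2 axiom.
Its frame correspondent is convergence — \forall x \forall y \forall z (Rxy \wedge Rxz \to \exists w (Ryw \wedge Rzw)).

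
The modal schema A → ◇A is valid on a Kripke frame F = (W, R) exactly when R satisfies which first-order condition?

reflexivity

This is a form of the T axiom.
Its frame correspondent is reflexivity — ∀x Rxx.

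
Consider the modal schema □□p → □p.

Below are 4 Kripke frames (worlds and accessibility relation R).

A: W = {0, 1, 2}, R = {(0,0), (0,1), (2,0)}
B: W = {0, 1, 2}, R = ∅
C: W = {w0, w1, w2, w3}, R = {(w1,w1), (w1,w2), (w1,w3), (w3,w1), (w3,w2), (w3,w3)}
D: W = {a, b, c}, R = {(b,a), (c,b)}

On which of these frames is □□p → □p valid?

A, B, C

Frame correspondent (Sahlqvist): ∀x ∀y (Rxy → ∃z (Rxz ∧ Rzy)) — i.e. density.
A: ✓.
B: ✓.
C: ✓.
D: fails — Rba but no z with Rbz and Rza.
Valid on: A, B, C.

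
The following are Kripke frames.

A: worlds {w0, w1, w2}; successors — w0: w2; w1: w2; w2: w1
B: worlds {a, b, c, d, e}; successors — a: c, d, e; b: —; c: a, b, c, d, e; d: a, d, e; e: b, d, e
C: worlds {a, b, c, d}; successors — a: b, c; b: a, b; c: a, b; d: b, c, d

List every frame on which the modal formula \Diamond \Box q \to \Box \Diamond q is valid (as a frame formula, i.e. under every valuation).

This is the axiom for convergence; its first-order frame correspondent is \forall x \forall y \forall z (Rxy \wedge Rxz \to \exists w (Ryw \wedge Rzw)).
A: holds.
B: fails — Rcc and Rcb but c and b have no common successor.
C: holds.
Valid on: A, C.

A, C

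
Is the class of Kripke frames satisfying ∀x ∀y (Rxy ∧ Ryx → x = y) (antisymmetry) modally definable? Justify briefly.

If a class were modally definable it would be closed under surjective bounded morphisms (Goldblatt–Thomason).
The 6-cycle (worlds a,b,c,d,e,f with a→b→c→d→e→f→a) is antisymmetric. Sending even-indexed worlds to s and odd-indexed worlds to t is a surjective bounded morphism onto the two-world frame with s↔t, which is not antisymmetric.
So the class is not modally definable.

Not modally definable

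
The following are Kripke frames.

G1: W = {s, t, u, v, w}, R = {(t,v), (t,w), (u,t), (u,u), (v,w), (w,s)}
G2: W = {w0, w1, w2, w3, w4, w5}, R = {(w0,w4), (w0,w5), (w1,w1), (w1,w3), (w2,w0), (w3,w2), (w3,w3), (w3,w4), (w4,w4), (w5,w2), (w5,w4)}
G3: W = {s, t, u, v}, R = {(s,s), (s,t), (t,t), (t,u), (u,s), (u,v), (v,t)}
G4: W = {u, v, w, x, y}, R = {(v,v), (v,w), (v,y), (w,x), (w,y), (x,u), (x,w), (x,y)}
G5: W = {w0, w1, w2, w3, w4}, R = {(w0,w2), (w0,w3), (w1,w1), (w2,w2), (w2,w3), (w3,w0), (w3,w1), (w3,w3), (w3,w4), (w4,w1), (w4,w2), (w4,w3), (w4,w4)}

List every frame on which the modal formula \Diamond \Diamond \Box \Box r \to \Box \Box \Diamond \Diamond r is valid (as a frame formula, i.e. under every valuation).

G2, G3, G5

The schema corresponds to a generalized confluence (Geach) condition: \forall x \forall y \forall z ((x R^2 y \wedge x R^2 z) \to \exists w (y R^2 w \wedge z R^2 w)).
G1: fails — tR²s, tR²s but no w* with sR²w* and sR²w*.
G2: ✓.
G3: ✓.
G4: fails — vR²v, vR²y but no t with vR²t and yR²t.
G5: ✓.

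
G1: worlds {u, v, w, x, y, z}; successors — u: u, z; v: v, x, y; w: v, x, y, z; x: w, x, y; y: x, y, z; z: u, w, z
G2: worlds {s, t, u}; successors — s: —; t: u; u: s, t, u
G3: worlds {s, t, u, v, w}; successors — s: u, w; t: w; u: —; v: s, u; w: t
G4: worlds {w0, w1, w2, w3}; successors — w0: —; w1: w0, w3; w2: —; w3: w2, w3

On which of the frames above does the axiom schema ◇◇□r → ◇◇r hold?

The schema corresponds to a generalized confluence (Geach) condition: ∀x ∀y (xR²y → ∃w (yRw ∧ xR²w)).
G1: ✓.
G2: fails — tR²s but no w with sRw and tR²w.
G3: fails — sR²t but no w* with tRw* and sR²w*.
G4: fails — w1R²w2 but no w with w2Rw and w1R²w.

G1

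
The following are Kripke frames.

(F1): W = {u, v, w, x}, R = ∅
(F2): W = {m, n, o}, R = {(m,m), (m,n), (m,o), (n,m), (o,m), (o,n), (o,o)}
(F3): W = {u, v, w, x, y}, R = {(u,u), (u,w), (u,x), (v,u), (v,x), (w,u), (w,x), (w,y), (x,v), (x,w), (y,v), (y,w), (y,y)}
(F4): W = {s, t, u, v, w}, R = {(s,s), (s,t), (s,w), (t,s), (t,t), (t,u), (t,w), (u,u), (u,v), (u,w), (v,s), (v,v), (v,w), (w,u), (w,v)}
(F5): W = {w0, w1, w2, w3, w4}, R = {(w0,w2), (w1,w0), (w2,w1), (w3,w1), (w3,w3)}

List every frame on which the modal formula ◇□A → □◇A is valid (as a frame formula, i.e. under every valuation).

(F1), (F2)

Frame correspondent (Sahlqvist): ∀x ∀y ∀z (Rxy ∧ Rxz → ∃w (Ryw ∧ Rzw)) — i.e. convergence.
(F1): holds.
(F2): holds.
(F3): fails — Ruw and Rux but w and x have no common successor.
(F4): fails — Rsw and Rss but w and s have no common successor.
(F5): fails — Rw3w1 and Rw3w3 but w1 and w3 have no common successor.
Valid on: (F1), (F2).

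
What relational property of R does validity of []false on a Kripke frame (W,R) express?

This schema is the Ver axiom.
It corresponds to emptiness of R: forall x forall y ~Rxy.

emptiness of R: forall x forall y ~Rxy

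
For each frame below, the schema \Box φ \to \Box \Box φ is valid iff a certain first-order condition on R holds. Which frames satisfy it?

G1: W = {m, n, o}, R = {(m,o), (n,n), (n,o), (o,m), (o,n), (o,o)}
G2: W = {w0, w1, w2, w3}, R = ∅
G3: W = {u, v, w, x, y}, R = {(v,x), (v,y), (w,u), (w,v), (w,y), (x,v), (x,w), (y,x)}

The schema corresponds to transitivity: \forall x \forall y \forall z (Rxy \wedge Ryz \to Rxz).
G1: fails — Rno and Rom but not Rnm.
G2: ✓.
G3: fails — Rxw and Rwu but not Rxu.
Valid on: G2.

G2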